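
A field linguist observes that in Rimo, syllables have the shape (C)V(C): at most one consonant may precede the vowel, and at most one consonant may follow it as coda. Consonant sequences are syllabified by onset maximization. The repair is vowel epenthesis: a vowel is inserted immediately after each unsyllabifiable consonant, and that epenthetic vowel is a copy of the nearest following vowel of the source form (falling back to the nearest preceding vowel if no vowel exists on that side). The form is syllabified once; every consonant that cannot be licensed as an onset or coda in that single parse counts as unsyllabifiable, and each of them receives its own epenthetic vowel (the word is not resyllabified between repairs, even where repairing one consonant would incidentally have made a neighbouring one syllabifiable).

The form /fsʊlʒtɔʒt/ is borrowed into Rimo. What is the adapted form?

The consonants /f/, /ʒ/, /t/ cannot be parsed into a legal (C)V(C) syllable (at most one coda consonant is licensed; onsets are limited to one consonant).
Epenthesis after each stranded consonant: /f/ → /fʊ/, /ʒ/ → /ʒɔ/, /t/ → /tɔ/.

fʊsʊlʒɔtɔʒtɔ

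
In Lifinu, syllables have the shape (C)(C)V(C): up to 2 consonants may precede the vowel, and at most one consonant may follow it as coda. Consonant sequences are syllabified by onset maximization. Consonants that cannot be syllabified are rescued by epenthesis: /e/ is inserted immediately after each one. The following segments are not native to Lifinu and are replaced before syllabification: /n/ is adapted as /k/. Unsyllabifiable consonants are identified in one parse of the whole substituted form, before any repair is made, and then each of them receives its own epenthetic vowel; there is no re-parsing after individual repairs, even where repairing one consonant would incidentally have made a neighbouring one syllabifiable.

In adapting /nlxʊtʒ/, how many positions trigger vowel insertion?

After substitution the input is /klxʊtʒ/.
The unsyllabifiable consonants are /k/, /ʒ/; each receives one epenthetic vowel.

2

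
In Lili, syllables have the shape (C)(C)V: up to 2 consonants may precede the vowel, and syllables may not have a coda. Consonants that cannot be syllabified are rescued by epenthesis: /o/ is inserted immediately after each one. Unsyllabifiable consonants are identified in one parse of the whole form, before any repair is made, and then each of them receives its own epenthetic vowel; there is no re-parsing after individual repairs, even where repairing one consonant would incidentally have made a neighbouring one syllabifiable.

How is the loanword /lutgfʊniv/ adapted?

lutogfʊnivo

Under (C)(C)V, the unsyllabifiable consonants are /t/, /v/ (no codas are permitted; onsets may contain at most 2 consonants).
Each unlicensed consonant becomes the onset of a new syllable: /t/ → /to/, /v/ → /vo/.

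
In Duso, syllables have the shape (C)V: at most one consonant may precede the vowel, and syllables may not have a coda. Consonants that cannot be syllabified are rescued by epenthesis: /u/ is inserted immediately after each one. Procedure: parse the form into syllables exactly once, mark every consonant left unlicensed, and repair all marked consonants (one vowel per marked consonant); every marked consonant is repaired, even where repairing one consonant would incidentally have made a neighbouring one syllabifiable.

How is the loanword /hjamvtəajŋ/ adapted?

Under (C)V, the unsyllabifiable consonants are /h/, /m/, /v/, /j/, /ŋ/ (no codas are permitted; onsets are limited to one consonant).
Epenthesis after each stranded consonant: /h/ → /hu/, /m/ → /mu/, /v/ → /vu/, /j/ → /ju/, /ŋ/ → /ŋu/.

hujamuvutəajuŋu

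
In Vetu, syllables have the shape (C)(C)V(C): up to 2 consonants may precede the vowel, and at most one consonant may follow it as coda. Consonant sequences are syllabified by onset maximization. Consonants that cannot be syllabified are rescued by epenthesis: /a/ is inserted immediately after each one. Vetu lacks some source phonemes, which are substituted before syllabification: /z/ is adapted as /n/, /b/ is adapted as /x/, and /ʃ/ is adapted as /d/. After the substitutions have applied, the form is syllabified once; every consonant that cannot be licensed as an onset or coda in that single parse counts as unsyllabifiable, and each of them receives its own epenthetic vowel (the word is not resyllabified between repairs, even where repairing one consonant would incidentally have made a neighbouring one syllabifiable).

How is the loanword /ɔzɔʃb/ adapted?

Substitution: /z/ → /n/, /ʃ/ → /d/, /b/ → /x/, giving /ɔnɔdx/.
Syllabifying with onset maximization leaves /x/ stranded (at most one coda consonant is licensed; onsets may contain at most 2 consonants).
Each unlicensed consonant becomes the onset of a new syllable: /x/ → /xa/.

ɔnɔdxa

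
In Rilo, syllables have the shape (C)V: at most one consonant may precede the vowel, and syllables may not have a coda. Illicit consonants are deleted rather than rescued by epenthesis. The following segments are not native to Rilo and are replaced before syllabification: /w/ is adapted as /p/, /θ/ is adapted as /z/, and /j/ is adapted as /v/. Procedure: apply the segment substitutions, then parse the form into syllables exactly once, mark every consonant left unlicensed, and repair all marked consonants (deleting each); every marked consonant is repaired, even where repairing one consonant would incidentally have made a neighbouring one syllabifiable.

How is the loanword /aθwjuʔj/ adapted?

Substitution: /θ/ → /z/, /w/ → /p/, /j/ → /v/, giving /azpvuʔv/.
Under (C)V, the unsyllabifiable consonants are /z/, /p/, /ʔ/, /v/ (no codas are permitted; onsets are limited to one consonant).
Each unlicensed consonant is deleted: /z/, /p/, /ʔ/, /v/.

avu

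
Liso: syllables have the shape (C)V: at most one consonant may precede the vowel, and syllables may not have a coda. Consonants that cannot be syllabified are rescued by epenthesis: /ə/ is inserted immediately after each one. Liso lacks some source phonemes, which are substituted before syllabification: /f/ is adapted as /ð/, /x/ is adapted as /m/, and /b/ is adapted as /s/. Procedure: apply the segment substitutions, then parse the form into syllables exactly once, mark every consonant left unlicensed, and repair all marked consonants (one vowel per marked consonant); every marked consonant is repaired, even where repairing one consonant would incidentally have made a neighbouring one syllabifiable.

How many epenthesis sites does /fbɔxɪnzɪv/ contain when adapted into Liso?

3

After substitution the input is /ðsɔmɪnzɪv/.
The unsyllabifiable consonants are /ð/, /n/, /v/; each receives one epenthetic vowel.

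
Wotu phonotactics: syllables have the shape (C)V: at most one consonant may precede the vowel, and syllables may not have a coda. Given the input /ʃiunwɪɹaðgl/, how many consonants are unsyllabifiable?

4

Under (C)V, the unsyllabifiable consonants are /n/, /ð/, /g/, /l/ (no codas are permitted; onsets are limited to one consonant).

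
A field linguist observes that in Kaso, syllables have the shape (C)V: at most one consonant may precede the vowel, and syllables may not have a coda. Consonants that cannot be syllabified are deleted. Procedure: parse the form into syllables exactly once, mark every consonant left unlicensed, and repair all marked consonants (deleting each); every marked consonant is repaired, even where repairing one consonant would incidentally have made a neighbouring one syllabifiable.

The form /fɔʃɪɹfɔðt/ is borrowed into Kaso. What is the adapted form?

Syllabifying with onset maximization leaves /ɹ/, /ð/, /t/ stranded (no codas are permitted; onsets are limited to one consonant).
Each unlicensed consonant is deleted: /ɹ/, /ð/, /t/.

fɔʃɪfɔ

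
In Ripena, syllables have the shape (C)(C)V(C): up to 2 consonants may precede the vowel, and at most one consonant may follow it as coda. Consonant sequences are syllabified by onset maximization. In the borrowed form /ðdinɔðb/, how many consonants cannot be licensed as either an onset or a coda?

Syllabifying with onset maximization leaves /b/ stranded (at most one coda consonant is licensed; onsets may contain at most 2 consonants).

1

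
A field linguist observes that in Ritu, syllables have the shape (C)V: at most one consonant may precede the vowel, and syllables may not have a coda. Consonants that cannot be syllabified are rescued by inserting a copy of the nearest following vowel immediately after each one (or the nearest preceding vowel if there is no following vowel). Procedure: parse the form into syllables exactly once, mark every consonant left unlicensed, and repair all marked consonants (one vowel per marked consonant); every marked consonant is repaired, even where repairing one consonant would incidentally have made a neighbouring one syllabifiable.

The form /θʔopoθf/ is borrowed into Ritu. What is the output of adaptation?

θoʔopoθofo

Syllabifying with onset maximization leaves /θ/, /θ/, /f/ stranded (no codas are permitted; onsets are limited to one consonant).
Epenthesis after each stranded consonant: /θ/ → /θo/, /θ/ → /θo/, /f/ → /fo/.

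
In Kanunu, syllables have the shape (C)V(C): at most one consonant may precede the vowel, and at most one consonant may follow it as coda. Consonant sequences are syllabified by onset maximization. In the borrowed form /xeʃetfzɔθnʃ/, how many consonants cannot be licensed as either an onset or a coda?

Syllabifying with onset maximization leaves /f/, /n/, /ʃ/ stranded (at most one coda consonant is licensed; onsets are limited to one consonant).

3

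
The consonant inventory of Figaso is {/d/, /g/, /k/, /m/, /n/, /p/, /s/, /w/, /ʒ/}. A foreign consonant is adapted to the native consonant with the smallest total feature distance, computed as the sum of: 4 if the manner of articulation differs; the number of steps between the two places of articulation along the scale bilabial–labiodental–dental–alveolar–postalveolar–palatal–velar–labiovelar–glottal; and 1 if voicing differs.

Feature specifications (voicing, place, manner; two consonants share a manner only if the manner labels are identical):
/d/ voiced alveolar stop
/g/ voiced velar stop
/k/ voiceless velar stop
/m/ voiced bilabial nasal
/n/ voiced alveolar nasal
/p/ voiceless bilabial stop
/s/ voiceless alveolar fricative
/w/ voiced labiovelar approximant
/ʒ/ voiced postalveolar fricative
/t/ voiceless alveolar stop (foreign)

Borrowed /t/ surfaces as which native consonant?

/d/ is closest: same manner (stop), place distance 0 (alveolar→alveolar), voicing differs (+1); total 1. Next closest is /k/ at distance 3.

d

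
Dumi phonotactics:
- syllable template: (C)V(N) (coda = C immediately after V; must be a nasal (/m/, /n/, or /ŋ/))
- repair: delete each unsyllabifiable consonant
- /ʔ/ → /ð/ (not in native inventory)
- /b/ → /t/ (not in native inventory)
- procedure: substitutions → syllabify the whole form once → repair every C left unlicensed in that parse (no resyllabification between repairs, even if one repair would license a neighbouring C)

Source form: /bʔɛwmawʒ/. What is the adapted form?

ðɛma

Substitution: /b/ → /t/, /ʔ/ → /ð/, giving /tðɛwmawʒ/.
Syllabifying with onset maximization leaves /t/, /w/, /w/, /ʒ/ stranded (only a nasal (/m/, /n/, or /ŋ/) is licensed in coda position; onsets are limited to one consonant).
Deletion applies to /t/, /w/, /w/, /ʒ/.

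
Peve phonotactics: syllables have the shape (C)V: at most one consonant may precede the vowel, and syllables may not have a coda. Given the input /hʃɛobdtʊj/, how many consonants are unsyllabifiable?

4

Under (C)V, the unsyllabifiable consonants are /h/, /b/, /d/, /j/ (no codas are permitted; onsets are limited to one consonant).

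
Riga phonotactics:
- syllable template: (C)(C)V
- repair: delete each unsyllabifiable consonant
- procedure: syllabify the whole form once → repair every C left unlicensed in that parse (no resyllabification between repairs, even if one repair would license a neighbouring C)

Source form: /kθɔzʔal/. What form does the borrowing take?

kθɔzʔa

Under (C)(C)V, the unsyllabifiable consonants are /l/ (no codas are permitted; onsets may contain at most 2 consonants).
Deletion applies to /l/.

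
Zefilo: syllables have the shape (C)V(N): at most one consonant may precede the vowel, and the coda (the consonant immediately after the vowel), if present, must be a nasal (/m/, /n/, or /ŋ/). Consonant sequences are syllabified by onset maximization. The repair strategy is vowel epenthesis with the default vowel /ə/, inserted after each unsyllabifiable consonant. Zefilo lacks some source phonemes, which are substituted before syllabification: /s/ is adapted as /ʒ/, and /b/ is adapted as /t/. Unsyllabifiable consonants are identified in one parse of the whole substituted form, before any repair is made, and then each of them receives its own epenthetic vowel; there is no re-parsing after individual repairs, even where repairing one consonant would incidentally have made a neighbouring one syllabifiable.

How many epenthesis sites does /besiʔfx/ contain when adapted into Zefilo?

After substitution the input is /teʒiʔfx/.
The unsyllabifiable consonants are /ʔ/, /f/, /x/; each receives one epenthetic vowel.

3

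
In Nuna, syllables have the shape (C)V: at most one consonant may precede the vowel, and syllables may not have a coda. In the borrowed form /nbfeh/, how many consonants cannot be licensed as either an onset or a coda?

The consonants /n/, /b/, /h/ cannot be parsed into a legal (C)V syllable (no codas are permitted; onsets are limited to one consonant).

3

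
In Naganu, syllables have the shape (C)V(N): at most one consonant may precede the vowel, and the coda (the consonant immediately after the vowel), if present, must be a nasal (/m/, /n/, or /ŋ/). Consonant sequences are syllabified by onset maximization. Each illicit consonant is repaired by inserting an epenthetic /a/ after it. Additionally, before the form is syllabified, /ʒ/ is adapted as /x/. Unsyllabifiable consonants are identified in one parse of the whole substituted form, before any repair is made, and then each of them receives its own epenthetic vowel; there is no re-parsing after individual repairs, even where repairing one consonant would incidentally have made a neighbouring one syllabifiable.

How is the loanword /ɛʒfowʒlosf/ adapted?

Substitution: /ʒ/ → /x/, giving /ɛxfowxlosf/.
The consonants /x/, /w/, /x/, /s/, /f/ cannot be parsed into a legal (C)V(N) syllable (only a nasal (/m/, /n/, or /ŋ/) is licensed in coda position; onsets are limited to one consonant).
Each unlicensed consonant becomes the onset of a new syllable: /x/ → /xa/, /w/ → /wa/, /x/ → /xa/, /s/ → /sa/, /f/ → /fa/.

ɛxafowaxalosafa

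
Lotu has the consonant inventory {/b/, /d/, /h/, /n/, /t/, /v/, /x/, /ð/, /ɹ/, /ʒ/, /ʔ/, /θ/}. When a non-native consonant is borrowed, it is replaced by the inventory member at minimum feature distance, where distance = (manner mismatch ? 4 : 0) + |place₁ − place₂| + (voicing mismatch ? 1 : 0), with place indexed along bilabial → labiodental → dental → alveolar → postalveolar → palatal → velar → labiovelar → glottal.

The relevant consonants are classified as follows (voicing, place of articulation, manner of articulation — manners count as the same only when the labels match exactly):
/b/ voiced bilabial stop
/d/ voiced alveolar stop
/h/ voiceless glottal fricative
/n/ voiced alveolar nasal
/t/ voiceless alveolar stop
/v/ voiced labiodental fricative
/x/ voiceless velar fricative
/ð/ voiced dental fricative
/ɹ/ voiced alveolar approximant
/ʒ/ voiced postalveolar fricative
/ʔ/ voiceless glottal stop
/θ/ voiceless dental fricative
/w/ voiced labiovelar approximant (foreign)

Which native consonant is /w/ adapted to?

/ɹ/ is closest: same manner (approximant), place distance 4 (labiovelar→alveolar), same voicing; total 4. Next closest is /h/ at distance 6.

ɹ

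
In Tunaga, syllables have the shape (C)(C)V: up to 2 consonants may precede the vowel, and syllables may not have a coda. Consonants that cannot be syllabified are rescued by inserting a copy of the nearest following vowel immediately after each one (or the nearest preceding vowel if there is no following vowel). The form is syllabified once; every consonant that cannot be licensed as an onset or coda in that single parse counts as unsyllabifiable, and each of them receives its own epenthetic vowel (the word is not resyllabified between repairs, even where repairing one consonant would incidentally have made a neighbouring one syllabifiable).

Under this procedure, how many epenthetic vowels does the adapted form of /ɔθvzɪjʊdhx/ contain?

4

The unsyllabifiable consonants are /θ/, /d/, /h/, /x/; each receives one epenthetic vowel.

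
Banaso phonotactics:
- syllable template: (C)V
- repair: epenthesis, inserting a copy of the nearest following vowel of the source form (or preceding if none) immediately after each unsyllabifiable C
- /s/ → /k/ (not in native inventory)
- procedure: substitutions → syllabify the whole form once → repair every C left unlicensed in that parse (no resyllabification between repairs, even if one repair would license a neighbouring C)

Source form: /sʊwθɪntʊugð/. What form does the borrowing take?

kʊwɪθɪnʊtʊuguðu

Substitution: /s/ → /k/, giving /kʊwθɪntʊugð/.
Syllabifying with onset maximization leaves /w/, /n/, /g/, /ð/ stranded (no codas are permitted; onsets are limited to one consonant).
Each unlicensed consonant becomes the onset of a new syllable: /w/ → /wɪ/, /n/ → /nʊ/, /g/ → /gu/, /ð/ → /ðu/.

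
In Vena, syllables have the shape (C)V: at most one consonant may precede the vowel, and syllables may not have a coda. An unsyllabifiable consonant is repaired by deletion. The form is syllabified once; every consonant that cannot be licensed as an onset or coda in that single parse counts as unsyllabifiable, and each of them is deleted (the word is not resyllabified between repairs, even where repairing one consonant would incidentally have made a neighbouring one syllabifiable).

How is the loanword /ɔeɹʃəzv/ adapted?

Syllabifying with onset maximization leaves /ɹ/, /z/, /v/ stranded (no codas are permitted; onsets are limited to one consonant).
Each unlicensed consonant is deleted: /ɹ/, /z/, /v/.

ɔeʃə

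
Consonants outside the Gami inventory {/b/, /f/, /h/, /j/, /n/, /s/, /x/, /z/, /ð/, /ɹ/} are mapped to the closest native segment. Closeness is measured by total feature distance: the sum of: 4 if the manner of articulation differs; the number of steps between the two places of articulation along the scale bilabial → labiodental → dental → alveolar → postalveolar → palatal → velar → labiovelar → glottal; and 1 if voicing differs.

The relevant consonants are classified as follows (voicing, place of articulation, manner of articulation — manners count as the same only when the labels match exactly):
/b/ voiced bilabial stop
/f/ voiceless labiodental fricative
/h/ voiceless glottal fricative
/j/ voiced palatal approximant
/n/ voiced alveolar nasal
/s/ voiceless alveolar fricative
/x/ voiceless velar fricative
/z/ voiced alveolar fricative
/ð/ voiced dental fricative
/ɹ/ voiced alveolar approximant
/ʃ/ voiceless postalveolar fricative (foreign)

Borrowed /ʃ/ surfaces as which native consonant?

/s/ is closest: same manner (fricative), place distance 1 (postalveolar→alveolar), same voicing; total 1. Next closest is /x/ at distance 2.

s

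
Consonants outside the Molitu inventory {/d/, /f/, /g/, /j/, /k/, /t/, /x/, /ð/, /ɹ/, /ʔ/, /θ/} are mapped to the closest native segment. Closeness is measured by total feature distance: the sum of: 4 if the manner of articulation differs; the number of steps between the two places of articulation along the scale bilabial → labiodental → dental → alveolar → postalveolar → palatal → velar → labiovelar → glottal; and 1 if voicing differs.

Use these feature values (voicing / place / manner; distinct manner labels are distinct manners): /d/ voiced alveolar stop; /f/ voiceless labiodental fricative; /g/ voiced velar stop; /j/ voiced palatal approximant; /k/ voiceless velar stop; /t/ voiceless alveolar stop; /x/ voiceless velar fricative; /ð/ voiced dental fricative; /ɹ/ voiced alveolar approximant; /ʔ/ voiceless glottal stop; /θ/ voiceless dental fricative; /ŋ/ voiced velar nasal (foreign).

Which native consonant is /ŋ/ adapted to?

g

/g/ is closest: manner differs (nasal→stop, +4), place distance 0 (velar→velar), same voicing; total 4. Next closest is /j/ at distance 5.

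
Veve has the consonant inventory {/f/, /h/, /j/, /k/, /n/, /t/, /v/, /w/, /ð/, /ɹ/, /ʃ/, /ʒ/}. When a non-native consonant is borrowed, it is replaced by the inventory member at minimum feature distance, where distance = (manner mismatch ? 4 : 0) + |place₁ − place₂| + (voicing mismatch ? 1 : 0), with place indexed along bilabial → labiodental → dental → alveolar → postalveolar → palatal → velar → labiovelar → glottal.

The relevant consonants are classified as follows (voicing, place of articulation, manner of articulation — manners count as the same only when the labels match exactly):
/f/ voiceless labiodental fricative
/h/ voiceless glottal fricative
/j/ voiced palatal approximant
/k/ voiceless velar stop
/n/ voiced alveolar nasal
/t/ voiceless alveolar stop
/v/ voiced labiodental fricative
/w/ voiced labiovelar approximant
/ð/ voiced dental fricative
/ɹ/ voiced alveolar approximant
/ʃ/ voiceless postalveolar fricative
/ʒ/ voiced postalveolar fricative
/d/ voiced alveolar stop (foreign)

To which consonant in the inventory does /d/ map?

t

/t/ is closest: same manner (stop), place distance 0 (alveolar→alveolar), voicing differs (+1); total 1. Next closest is /k/ at distance 4.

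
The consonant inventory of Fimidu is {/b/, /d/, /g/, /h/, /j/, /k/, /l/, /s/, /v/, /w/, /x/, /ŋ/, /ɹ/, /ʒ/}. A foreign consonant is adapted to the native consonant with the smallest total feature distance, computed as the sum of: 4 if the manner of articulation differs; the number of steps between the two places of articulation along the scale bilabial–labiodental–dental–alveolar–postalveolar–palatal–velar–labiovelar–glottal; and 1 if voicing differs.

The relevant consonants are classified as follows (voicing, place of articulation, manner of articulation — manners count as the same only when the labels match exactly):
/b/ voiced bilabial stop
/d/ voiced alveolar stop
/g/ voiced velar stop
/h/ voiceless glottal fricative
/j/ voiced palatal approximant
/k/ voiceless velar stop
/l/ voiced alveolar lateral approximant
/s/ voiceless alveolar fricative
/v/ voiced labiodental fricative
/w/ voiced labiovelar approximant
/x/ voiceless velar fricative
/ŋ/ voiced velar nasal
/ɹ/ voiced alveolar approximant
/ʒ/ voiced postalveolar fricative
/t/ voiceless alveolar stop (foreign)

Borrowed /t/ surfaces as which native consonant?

d

/d/ is closest: same manner (stop), place distance 0 (alveolar→alveolar), voicing differs (+1); total 1. Next closest is /k/ at distance 3.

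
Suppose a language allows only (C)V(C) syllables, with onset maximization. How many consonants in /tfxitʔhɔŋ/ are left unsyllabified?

3

Under (C)V(C), the unsyllabifiable consonants are /t/, /f/, /ʔ/ (at most one coda consonant is licensed; onsets are limited to one consonant).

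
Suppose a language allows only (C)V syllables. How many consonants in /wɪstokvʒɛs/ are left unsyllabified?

The consonants /s/, /k/, /v/, /s/ cannot be parsed into a legal (C)V syllable (no codas are permitted; onsets are limited to one consonant).

4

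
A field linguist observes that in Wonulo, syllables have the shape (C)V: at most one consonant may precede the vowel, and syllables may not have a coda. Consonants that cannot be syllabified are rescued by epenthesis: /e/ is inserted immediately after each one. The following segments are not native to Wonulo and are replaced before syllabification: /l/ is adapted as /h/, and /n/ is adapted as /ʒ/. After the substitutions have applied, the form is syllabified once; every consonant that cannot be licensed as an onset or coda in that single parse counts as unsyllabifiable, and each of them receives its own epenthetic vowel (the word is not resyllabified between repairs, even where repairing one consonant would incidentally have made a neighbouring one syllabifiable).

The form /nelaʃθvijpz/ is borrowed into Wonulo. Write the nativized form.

Substitution: /n/ → /ʒ/, /l/ → /h/, giving /ʒehaʃθvijpz/.
Under (C)V, the unsyllabifiable consonants are /ʃ/, /θ/, /j/, /p/, /z/ (no codas are permitted; onsets are limited to one consonant).
Each unlicensed consonant becomes the onset of a new syllable: /ʃ/ → /ʃe/, /θ/ → /θe/, /j/ → /je/, /p/ → /pe/, /z/ → /ze/.

ʒehaʃeθevijepeze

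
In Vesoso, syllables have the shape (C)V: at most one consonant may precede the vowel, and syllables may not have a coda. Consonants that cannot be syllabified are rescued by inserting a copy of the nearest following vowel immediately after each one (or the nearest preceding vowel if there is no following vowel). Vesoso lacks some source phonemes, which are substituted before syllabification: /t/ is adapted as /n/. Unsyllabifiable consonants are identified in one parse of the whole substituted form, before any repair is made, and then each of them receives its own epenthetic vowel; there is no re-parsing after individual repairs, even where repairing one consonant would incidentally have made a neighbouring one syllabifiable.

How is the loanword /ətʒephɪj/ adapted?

əneʒepɪhɪjɪ

Substitution: /t/ → /n/, giving /ənʒephɪj/.
Under (C)V, the unsyllabifiable consonants are /n/, /p/, /j/ (no codas are permitted; onsets are limited to one consonant).
Epenthesis after each stranded consonant: /n/ → /ne/, /p/ → /pɪ/, /j/ → /jɪ/.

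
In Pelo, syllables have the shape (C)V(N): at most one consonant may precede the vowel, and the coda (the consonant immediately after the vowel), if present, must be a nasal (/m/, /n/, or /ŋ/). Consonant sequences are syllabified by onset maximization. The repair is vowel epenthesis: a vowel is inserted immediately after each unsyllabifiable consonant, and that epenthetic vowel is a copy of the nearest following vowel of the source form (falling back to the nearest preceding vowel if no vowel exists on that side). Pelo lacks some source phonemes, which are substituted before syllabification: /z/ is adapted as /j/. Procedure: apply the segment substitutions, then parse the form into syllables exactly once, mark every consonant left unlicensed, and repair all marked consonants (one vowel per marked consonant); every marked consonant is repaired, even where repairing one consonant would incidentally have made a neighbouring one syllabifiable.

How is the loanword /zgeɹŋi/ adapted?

Substitution: /z/ → /j/, giving /jgeɹŋi/.
Syllabifying with onset maximization leaves /j/, /ɹ/ stranded (only a nasal (/m/, /n/, or /ŋ/) is licensed in coda position; onsets are limited to one consonant).
Inserting the epenthetic vowel yields /j/ → /je/, /ɹ/ → /ɹi/.

jegeɹiŋi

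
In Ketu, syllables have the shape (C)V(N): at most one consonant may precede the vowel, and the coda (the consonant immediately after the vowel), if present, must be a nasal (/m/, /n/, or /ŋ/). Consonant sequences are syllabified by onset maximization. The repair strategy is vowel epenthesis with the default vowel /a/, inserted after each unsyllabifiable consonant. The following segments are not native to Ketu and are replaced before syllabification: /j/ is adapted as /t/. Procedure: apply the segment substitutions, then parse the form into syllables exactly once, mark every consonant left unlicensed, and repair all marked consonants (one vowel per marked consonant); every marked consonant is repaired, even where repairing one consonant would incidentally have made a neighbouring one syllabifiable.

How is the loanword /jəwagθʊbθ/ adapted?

Substitution: /j/ → /t/, giving /təwagθʊbθ/.
The consonants /g/, /b/, /θ/ cannot be parsed into a legal (C)V(N) syllable (only a nasal (/m/, /n/, or /ŋ/) is licensed in coda position; onsets are limited to one consonant).
Epenthesis after each stranded consonant: /g/ → /ga/, /b/ → /ba/, /θ/ → /θa/.

təwagaθʊbaθa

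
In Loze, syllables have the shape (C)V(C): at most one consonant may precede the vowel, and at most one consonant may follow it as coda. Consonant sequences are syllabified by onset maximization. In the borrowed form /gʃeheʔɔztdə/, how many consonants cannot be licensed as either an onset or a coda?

Syllabifying with onset maximization leaves /g/, /t/ stranded (at most one coda consonant is licensed; onsets are limited to one consonant).

2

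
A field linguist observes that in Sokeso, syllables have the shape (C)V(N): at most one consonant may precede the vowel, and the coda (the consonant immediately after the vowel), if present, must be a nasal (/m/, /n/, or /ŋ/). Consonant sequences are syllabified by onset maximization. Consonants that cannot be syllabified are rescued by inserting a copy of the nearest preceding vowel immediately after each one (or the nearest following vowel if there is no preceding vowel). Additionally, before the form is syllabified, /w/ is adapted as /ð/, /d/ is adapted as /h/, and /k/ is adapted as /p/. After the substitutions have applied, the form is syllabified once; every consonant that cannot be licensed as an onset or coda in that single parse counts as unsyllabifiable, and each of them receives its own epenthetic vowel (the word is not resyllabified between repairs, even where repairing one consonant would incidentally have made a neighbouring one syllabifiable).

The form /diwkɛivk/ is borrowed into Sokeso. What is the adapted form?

hiðipɛivipi

Substitution: /d/ → /h/, /w/ → /ð/, /k/ → /p/, giving /hiðpɛivp/.
Under (C)V(N), the unsyllabifiable consonants are /ð/, /v/, /p/ (only a nasal (/m/, /n/, or /ŋ/) is licensed in coda position; onsets are limited to one consonant).
Epenthesis after each stranded consonant: /ð/ → /ði/, /v/ → /vi/, /p/ → /pi/.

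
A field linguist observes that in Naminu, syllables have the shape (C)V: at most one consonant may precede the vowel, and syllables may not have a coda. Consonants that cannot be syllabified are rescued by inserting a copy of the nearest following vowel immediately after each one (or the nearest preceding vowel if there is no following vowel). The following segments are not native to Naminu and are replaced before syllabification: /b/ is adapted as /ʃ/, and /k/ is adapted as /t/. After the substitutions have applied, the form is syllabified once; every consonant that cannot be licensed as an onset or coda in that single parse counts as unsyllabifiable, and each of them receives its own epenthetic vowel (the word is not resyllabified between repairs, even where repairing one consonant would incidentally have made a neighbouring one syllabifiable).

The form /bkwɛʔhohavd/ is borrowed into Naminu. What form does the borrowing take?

Substitution: /b/ → /ʃ/, /k/ → /t/, giving /ʃtwɛʔhohavd/.
Under (C)V, the unsyllabifiable consonants are /ʃ/, /t/, /ʔ/, /v/, /d/ (no codas are permitted; onsets are limited to one consonant).
Each unlicensed consonant becomes the onset of a new syllable: /ʃ/ → /ʃɛ/, /t/ → /tɛ/, /ʔ/ → /ʔo/, /v/ → /va/, /d/ → /da/.

ʃɛtɛwɛʔohohavada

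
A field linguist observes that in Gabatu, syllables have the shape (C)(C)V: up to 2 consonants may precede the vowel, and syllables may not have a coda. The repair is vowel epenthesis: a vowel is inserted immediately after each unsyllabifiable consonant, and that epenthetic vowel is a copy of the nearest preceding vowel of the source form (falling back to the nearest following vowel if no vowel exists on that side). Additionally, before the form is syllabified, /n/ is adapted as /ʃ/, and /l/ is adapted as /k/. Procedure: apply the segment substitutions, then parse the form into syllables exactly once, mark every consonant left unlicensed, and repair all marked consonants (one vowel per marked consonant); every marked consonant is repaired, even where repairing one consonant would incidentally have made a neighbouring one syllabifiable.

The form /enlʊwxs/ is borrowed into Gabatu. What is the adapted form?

Substitution: /n/ → /ʃ/, /l/ → /k/, giving /eʃkʊwxs/.
Under (C)(C)V, the unsyllabifiable consonants are /w/, /x/, /s/ (no codas are permitted; onsets may contain at most 2 consonants).
Each unlicensed consonant becomes the onset of a new syllable: /w/ → /wʊ/, /x/ → /xʊ/, /s/ → /sʊ/.

eʃkʊwʊxʊsʊ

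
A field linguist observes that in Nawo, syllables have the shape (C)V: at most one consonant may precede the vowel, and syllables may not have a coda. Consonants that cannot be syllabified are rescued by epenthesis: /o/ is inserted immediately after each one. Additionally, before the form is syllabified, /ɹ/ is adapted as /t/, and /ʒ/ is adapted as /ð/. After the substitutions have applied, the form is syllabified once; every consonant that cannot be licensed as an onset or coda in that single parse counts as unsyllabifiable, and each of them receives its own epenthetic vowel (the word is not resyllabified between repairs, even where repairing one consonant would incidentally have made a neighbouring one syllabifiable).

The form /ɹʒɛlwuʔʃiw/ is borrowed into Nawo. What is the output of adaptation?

toðɛlowuʔoʃiwo

Substitution: /ɹ/ → /t/, /ʒ/ → /ð/, giving /tðɛlwuʔʃiw/.
The consonants /t/, /l/, /ʔ/, /w/ cannot be parsed into a legal (C)V syllable (no codas are permitted; onsets are limited to one consonant).
Epenthesis after each stranded consonant: /t/ → /to/, /l/ → /lo/, /ʔ/ → /ʔo/, /w/ → /wo/.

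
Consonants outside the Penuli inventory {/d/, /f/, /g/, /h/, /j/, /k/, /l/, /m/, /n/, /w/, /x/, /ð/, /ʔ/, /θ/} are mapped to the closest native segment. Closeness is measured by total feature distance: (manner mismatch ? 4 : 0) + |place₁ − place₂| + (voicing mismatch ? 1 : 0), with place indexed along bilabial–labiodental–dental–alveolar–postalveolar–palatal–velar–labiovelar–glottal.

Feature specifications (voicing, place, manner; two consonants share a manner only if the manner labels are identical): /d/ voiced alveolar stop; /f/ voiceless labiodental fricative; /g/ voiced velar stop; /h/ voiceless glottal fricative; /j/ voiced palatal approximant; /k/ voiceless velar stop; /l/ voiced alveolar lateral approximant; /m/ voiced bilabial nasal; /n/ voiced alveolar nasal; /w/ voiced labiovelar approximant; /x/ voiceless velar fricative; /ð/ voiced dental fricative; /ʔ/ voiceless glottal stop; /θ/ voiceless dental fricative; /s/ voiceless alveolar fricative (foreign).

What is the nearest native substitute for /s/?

/θ/ is closest: same manner (fricative), place distance 1 (alveolar→dental), same voicing; total 1. Next closest is /f/ at distance 2.

θ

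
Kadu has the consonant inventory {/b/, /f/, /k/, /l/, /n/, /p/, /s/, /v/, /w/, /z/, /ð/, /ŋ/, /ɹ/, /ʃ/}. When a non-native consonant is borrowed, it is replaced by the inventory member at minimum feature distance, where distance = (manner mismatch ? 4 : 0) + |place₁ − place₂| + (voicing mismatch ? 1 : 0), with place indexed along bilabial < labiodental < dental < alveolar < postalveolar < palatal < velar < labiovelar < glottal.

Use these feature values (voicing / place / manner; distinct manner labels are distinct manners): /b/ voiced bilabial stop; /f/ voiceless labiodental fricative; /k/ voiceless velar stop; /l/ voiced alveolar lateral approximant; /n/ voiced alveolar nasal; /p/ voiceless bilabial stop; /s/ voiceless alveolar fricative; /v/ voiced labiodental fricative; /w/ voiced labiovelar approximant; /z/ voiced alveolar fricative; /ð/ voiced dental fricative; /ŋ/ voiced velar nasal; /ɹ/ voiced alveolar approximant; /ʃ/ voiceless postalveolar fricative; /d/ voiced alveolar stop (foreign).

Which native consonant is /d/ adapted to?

/b/ is closest: same manner (stop), place distance 3 (alveolar→bilabial), same voicing; total 3. Next closest is /k/ at distance 4.

b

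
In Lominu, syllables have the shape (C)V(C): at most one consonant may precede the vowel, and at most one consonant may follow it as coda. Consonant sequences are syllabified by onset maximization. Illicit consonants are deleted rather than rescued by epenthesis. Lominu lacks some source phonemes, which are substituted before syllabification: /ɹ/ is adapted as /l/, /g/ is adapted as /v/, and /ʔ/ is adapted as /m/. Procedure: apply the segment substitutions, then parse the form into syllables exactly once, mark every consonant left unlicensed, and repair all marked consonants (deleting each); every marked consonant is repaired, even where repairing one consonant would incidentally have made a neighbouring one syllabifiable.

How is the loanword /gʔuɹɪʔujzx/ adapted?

Substitution: /g/ → /v/, /ʔ/ → /m/, /ɹ/ → /l/, giving /vmulɪmujzx/.
Syllabifying with onset maximization leaves /v/, /z/, /x/ stranded (at most one coda consonant is licensed; onsets are limited to one consonant).
Deleting the stranded consonants removes /v/, /z/, /x/.

mulɪmuj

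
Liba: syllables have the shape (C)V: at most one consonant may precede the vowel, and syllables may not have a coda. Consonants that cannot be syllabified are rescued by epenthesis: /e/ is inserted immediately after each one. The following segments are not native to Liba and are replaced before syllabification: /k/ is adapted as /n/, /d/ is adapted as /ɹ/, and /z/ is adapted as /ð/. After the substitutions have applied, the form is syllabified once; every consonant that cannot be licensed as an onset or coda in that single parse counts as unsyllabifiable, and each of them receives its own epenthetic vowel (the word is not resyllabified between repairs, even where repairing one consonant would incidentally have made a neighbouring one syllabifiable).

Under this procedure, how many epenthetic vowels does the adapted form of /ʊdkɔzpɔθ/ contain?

After substitution the input is /ʊɹnɔðpɔθ/.
The unsyllabifiable consonants are /ɹ/, /ð/, /θ/; each receives one epenthetic vowel.

3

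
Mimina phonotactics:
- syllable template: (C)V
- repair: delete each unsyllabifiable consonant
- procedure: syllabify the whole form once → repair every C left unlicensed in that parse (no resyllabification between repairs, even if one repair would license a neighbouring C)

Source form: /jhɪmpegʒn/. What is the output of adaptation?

hɪpe

Syllabifying with onset maximization leaves /j/, /m/, /g/, /ʒ/, /n/ stranded (no codas are permitted; onsets are limited to one consonant).
Deleting the stranded consonants removes /j/, /m/, /g/, /ʒ/, /n/.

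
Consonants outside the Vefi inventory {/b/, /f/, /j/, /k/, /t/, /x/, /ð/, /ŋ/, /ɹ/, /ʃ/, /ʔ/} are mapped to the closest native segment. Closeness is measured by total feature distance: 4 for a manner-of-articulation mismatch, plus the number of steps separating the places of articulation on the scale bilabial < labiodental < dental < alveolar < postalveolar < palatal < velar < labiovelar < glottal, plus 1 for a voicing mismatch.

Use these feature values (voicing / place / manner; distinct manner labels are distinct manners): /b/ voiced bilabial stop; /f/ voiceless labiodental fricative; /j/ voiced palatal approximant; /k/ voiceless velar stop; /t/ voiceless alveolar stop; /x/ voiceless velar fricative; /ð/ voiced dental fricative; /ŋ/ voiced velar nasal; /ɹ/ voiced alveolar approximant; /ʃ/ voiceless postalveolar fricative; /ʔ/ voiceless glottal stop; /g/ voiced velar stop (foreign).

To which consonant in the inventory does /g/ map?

k

/k/ is closest: same manner (stop), place distance 0 (velar→velar), voicing differs (+1); total 1. Next closest is /ʔ/ at distance 3.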